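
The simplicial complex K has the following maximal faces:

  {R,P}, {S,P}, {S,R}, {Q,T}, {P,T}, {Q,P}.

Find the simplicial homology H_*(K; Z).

H_0 = Z,  H_1 = Z^2.

Take the total order P < Q < R < S < T on the vertex set. Then K (dimension 1) consists of the simplices:

  0-simplices (5): P, Q, R, S, T
  1-simplices (6): PQ, PR, PS, PT, QT, RS

Hence C_0 ≅ Z^5, C_1 ≅ Z^6.

Boundary ∂_1: C_1 → C_0 sends each edge [p,q] (with p < q) to q − p. For instance
  ∂QT = T − Q.
The resulting 5×6 matrix has rank 4, and its Smith normal form has invariant factors (1,1,1,1).

Now H_k = ker ∂_k / im ∂_{k+1}, so:

  H_0: rank C_0 − rank ∂_1 = 5 − 4 = 1, and the invariant factors of ∂_1 are all 1, so H_0 = Z.
  H_1: rank ker ∂_1 − rank ∂_2 = (6 − 4) − 0 = 2, and there is no ∂_2, so H_1 = Z^2.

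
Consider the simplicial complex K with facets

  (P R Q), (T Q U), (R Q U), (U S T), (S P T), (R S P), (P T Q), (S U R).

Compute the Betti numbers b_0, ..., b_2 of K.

b_0 = 1, b_1 = 0, b_2 = 1.

K has 6 vertices, 12 edges, 8 triangles.
rank ∂_0 = 0, rank ∂_1 = 5 ⇒ b_0 = 6 − 0 − 5 = 1; all invariant factors of ∂_1 are 1 so no torsion. So H_0 ≅ Z.
rank ∂_1 = 5, rank ∂_2 = 7 ⇒ b_1 = 12 − 5 − 7 = 0; all invariant factors of ∂_2 are 1 so no torsion. So H_1 ≅ 0.
rank ∂_2 = 7, rank ∂_3 = 0 ⇒ b_2 = 8 − 7 − 0 = 1. So H_2 ≅ Z.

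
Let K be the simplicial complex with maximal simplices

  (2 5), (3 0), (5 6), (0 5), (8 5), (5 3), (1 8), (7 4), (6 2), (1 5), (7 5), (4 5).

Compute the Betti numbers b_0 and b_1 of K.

We work with the vertex ordering 0 < 1 < 2 < 3 < 4 < 5 < 6 < 7 < 8. The simplices of K, each written with vertices in increasing order, are:

  0-simplices (9): [0], [1], [2], [3], [4], [5], [6], [7], [8]
  1-simplices (12): [0,3], [0,5], [1,5], [1,8], [2,5], [2,6], [3,5], [4,5], [4,7], [5,6], [5,7], [5,8]

so the chain groups are C_0 ≅ Z^9, C_1 ≅ Z^12.

Boundary ∂_1: C_1 → C_0 sends each edge [p,q] (with p < q) to q − p. For instance
  ∂[1,5] = [5] − [1].
The 9×12 boundary matrix has rank 8 and Smith normal form diag(1,1,1,1,1,1,1,1).

Reading off H_k = ker ∂_k / im ∂_{k+1}:

  H_0: rank C_0 − rank ∂_1 = 9 − 8 = 1, and the invariant factors of ∂_1 are all 1, so H_0 = Z.
  H_1: rank ker ∂_1 − rank ∂_2 = (12 − 8) − 0 = 4, and there is no ∂_2, so H_1 = Z^4.

As a check, the Euler characteristic is 9 − 12 = -3, which agrees with 1 − 4 = -3.
(K is a triangulation of a wedge of 4 circles.)

Hence the Betti numbers are b_0 = 1, b_1 = 4.

b_0 = 1, b_1 = 4.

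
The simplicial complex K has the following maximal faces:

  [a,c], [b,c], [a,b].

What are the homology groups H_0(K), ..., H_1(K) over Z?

H_0 ≅ Z,  H_1 ≅ Z.

Take the total order a < b < c on the vertex set. Then K (dimension 1) consists of the simplices:

  0-simplices (3): a, b, c
  1-simplices (3): ab, ac, bc

so the chain groups are C_0 ≅ Z^3, C_1 ≅ Z^3.

Boundary ∂_1: C_1 → C_0 sends each edge [p,q] (with p < q) to q − p. For instance
  ∂bc = c − b.
This gives a 3×3 integer matrix of rank 2; reducing to Smith normal form yields diagonal entries (1,1).

From H_k ≅ ker(∂_k) / im(∂_{k+1}) we obtain:

  H_0: rank C_0 − rank ∂_1 = 3 − 2 = 1, and the invariant factors of ∂_1 are all 1, so H_0 = Z.
  H_1: rank ker ∂_1 − rank ∂_2 = (3 − 2) − 0 = 1, and there is no ∂_2, so H_1 = Z.

As a check, the Euler characteristic is 3 − 3 = 0, which agrees with 1 − 1 = 0.
(K is a triangulation of the circle S^1.)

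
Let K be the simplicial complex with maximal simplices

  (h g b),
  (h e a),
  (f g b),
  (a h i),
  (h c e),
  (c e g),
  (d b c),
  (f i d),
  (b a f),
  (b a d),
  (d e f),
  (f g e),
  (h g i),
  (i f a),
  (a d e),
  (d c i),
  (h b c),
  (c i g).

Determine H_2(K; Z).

H_2 = 0.

Take the total order a < b < c < d < e < f < g < h < i on the vertex set. Then K (dimension 2) consists of the simplices:

  0-simplices (9): a, b, c, d, e, f, g, h, i
  1-simplices (27): ab, ad, ae, af, ah, ai, bc, bd, bf, bg, bh, cd, ce, cg, ch, ci, de, df, di, ef, eg, eh, fg, fi, gh, gi, hi
  2-simplices (18): abd, abf, ade, aeh, afi, ahi, bcd, bch, bfg, bgh, cdi, ceg, ceh, cgi, def, dfi, efg, ghi

giving chain groups C_0 ≅ Z^9, C_1 ≅ Z^27, C_2 ≅ Z^18.

∂_1: C_1 → C_0 sends each edge [p,q] (with p < q) to q − p. For instance
  ∂eh = h − e.
As a 9×27 matrix over Z this has rank 8, with invariant factors (1,1,1,1,1,1,1,1).

The boundary map ∂_2: C_2 → C_1 maps a triangle to the signed sum of its edges. For instance
  ∂bfg = fg − bg + bf,
  ∂bcd = cd − bd + bc.
As a 27×18 matrix over Z this has rank 18, with invariant factors (1,1,1,1,1,1,1,1,1,1,1,1,1,1,1,1,1,2).

Computing H_k = (kernel of ∂_k) / (image of ∂_{k+1}):

  H_2: rank ker ∂_2 − rank ∂_3 = (18 − 18) − 0 = 0, and there is no ∂_3, so H_2 = 0.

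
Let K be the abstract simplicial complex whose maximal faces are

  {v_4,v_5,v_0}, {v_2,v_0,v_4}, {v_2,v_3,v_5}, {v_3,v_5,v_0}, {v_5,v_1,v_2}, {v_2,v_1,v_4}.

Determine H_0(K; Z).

We work with the vertex ordering v_0 < v_1 < v_2 < v_3 < v_4 < v_5. The simplices of K, each written with vertices in increasing order, are:

  0-simplices (6): [v_0], [v_1], [v_2], [v_3], [v_4], [v_5]
  1-simplices (12): [v_0,v_2], [v_0,v_3], [v_0,v_4], [v_0,v_5], [v_1,v_2], [v_1,v_4], [v_1,v_5], [v_2,v_3], [v_2,v_4], [v_2,v_5], [v_3,v_5], [v_4,v_5]
  2-simplices (6): [v_0,v_2,v_4], [v_0,v_3,v_5], [v_0,v_4,v_5], [v_1,v_2,v_4], [v_1,v_2,v_5], [v_2,v_3,v_5]

so the chain groups are C_0 ≅ Z^6, C_1 ≅ Z^12, C_2 ≅ Z^6.

∂_1: C_1 → C_0 sends each edge [p,q] (with p < q) to q − p. For instance
  ∂[v_0,v_3] = [v_3] − [v_0].
The 6×12 boundary matrix has rank 5 and Smith normal form diag(1,1,1,1,1).

∂_2: C_2 → C_1 acts by ∂[p,q,r] = [q,r] − [p,r] + [p,q]. For instance
  ∂[v_1,v_2,v_4] = [v_2,v_4] − [v_1,v_4] + [v_1,v_2],
  ∂[v_0,v_3,v_5] = [v_3,v_5] − [v_0,v_5] + [v_0,v_3].
The 12×6 boundary matrix has rank 6 and Smith normal form diag(1,1,1,1,1,1).

Now H_k = ker ∂_k / im ∂_{k+1}, so:

  H_0: rank C_0 − rank ∂_1 = 6 − 5 = 1, and the invariant factors of ∂_1 are all 1, so H_0 = Z.

(K is a triangulation of the cylinder S^1 x I.)

H_0 = Z.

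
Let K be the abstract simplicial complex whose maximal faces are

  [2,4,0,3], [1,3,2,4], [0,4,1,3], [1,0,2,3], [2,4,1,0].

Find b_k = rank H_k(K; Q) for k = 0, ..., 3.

Fix the vertex order 0 < 1 < 2 < 3 < 4 and write every simplex with vertices in increasing order. Then dim K = 3 and the simplices of K are:

  0-simplices (5): [0], [1], [2], [3], [4]
  1-simplices (10): [0,1], [0,2], [0,3], [0,4], [1,2], [1,3], [1,4], [2,3], [2,4], [3,4]
  2-simplices (10): [0,1,2], [0,1,3], [0,1,4], [0,2,3], [0,2,4], [0,3,4], [1,2,3], [1,2,4], [1,3,4], [2,3,4]
  3-simplices (5): [0,1,2,3], [0,1,2,4], [0,1,3,4], [0,2,3,4], [1,2,3,4]

giving chain groups C_0 ≅ Z^5, C_1 ≅ Z^10, C_2 ≅ Z^10, C_3 ≅ Z^5.

∂_1: C_1 → C_0 maps an edge to its endpoints' difference, ∂[p,q] = q − p. For instance
  ∂[0,1] = [1] − [0].
The 5×10 boundary matrix has rank 4 and Smith normal form diag(1,1,1,1).

The boundary map ∂_2: C_2 → C_1 acts by ∂[p,q,r] = [q,r] − [p,r] + [p,q]. For instance
  ∂[1,2,3] = [2,3] − [1,3] + [1,2],
  ∂[0,1,4] = [1,4] − [0,4] + [0,1].
This gives a 10×10 integer matrix of rank 6; reducing to Smith normal form yields diagonal entries (1,1,1,1,1,1).

The boundary map ∂_3: C_3 → C_2 sends each 3-simplex σ to the alternating sum Σ_i (−1)^i (σ with its i-th vertex removed). For instance
  ∂[0,2,3,4] = [2,3,4] − [0,3,4] + [0,2,4] − [0,2,3],
  ∂[1,2,3,4] = [2,3,4] − [1,3,4] + [1,2,4] − [1,2,3].
The 10×5 boundary matrix has rank 4 and Smith normal form diag(1,1,1,1).

Reading off H_k = ker ∂_k / im ∂_{k+1}:

  H_0: rank C_0 − rank ∂_1 = 5 − 4 = 1, and the invariant factors of ∂_1 are all 1, so H_0 = Z.
  H_1: rank ker ∂_1 − rank ∂_2 = (10 − 4) − 6 = 0, and the invariant factors of ∂_2 are all 1, so H_1 = 0.
  H_2: rank ker ∂_2 − rank ∂_3 = (10 − 6) − 4 = 0, and the invariant factors of ∂_3 are all 1, so H_2 = 0.
  H_3: rank ker ∂_3 − rank ∂_4 = (5 − 4) − 0 = 1, and there is no ∂_4, so H_3 = Z.

Hence the Betti numbers are b_0 = 1, b_1 = 0, b_2 = 0, b_3 = 1.

b_0 = 1, b_1 = 0, b_2 = 0, b_3 = 1.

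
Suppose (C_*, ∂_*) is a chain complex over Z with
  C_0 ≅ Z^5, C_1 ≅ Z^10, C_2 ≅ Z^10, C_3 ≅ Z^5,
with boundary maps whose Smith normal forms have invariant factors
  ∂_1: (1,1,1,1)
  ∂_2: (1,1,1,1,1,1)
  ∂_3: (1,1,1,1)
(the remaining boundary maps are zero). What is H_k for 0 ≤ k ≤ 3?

H_0: b_0 = 5 − 0 − 4 = 1; torsion from ∂_1 factors > 1: none. So H_0 = Z.
H_1: b_1 = 10 − 4 − 6 = 0; torsion from ∂_2 factors > 1: none. So H_1 = 0.
H_2: b_2 = 10 − 6 − 4 = 0; torsion from ∂_3 factors > 1: none. So H_2 = 0.
H_3: b_3 = 5 − 4 − 0 = 1; torsion from ∂_4 factors > 1: none. So H_3 = Z.

H_0 = Z,  H_1 = 0,  H_2 = 0,  H_3 = Z.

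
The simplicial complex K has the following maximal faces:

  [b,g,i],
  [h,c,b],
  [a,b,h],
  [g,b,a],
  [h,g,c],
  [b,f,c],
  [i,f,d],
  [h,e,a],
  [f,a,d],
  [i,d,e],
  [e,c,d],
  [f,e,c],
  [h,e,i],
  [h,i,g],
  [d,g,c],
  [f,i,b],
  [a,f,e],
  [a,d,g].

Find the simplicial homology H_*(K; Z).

H_0 = Z,  H_1 = Z ⊕ Z/2Z,  H_2 = 0.

Fix the vertex order a < b < c < d < e < f < g < h < i and write every simplex with vertices in increasing order. Then dim K = 2 and the simplices of K are:

  0-simplices (9): a, b, c, d, e, f, g, h, i
  1-simplices (27): ab, ad, ae, af, ag, ah, bc, bf, bg, bh, bi, cd, ce, cf, cg, ch, de, df, dg, di, ef, eh, ei, fi, gh, gi, hi
  2-simplices (18): abg, abh, adf, adg, aef, aeh, bcf, bch, bfi, bgi, cde, cdg, cef, cgh, dei, dfi, ehi, ghi

Hence C_0 ≅ Z^9, C_1 ≅ Z^27, C_2 ≅ Z^18.

The boundary map ∂_1: C_1 → C_0 sends each edge [p,q] (with p < q) to q − p. For instance
  ∂cd = d − c.
The 9×27 boundary matrix has rank 8 and Smith normal form diag(1,1,1,1,1,1,1,1).

∂_2: C_2 → C_1 sends each 2-simplex [p,q,r] to [q,r] − [p,r] + [p,q]. For instance
  ∂cdg = dg − cg + cd,
  ∂abg = bg − ag + ab.
The 27×18 boundary matrix has rank 18 and Smith normal form diag(1,1,1,1,1,1,1,1,1,1,1,1,1,1,1,1,1,2).

From H_k ≅ ker(∂_k) / im(∂_{k+1}) we obtain:

  H_0: rank C_0 − rank ∂_1 = 9 − 8 = 1, and the invariant factors of ∂_1 are all 1, so H_0 ≅ Z.
  H_1: rank ker ∂_1 − rank ∂_2 = (27 − 8) − 18 = 1, and ∂_2 has invariant factor 2 > 1, so H_1 ≅ Z ⊕ Z/2Z.
  H_2: rank ker ∂_2 − rank ∂_3 = (18 − 18) − 0 = 0, and there is no ∂_3, so H_2 ≅ 0.

As a check, the Euler characteristic is 9 − 27 + 18 = 0, which agrees with 1 − 1 + 0 = 0.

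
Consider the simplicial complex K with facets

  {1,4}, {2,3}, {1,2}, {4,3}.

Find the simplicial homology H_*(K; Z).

H_0 ≅ Z,  H_1 ≅ Z.

Take the total order 1 < 2 < 3 < 4 on the vertex set. Then K (dimension 1) consists of the simplices:

  0-simplices (4): [1], [2], [3], [4]
  1-simplices (4): [1,2], [1,4], [2,3], [3,4]

giving chain groups C_0 ≅ Z^4, C_1 ≅ Z^4.

Boundary ∂_1: C_1 → C_0 sends each edge [p,q] (with p < q) to q − p. For instance
  ∂[3,4] = [4] − [3].
This gives a 4×4 integer matrix of rank 3; reducing to Smith normal form yields diagonal entries (1,1,1).

From H_k ≅ ker(∂_k) / im(∂_{k+1}) we obtain:

  H_0: rank C_0 − rank ∂_1 = 4 − 3 = 1, and the invariant factors of ∂_1 are all 1, so H_0 = Z.
  H_1: rank ker ∂_1 − rank ∂_2 = (4 − 3) − 0 = 1, and there is no ∂_2, so H_1 = Z.

(K is a triangulation of the circle S^1.)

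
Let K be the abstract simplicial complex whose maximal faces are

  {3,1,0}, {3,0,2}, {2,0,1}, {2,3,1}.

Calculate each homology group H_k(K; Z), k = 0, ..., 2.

H_0 = Z,  H_1 = 0,  H_2 = Z.

We work with the vertex ordering 0 < 1 < 2 < 3. The simplices of K, each written with vertices in increasing order, are:

  0-simplices (4): [0], [1], [2], [3]
  1-simplices (6): [0,1], [0,2], [0,3], [1,2], [1,3], [2,3]
  2-simplices (4): [0,1,2], [0,1,3], [0,2,3], [1,2,3]

giving chain groups C_0 ≅ Z^4, C_1 ≅ Z^6, C_2 ≅ Z^4.

The boundary map ∂_1: C_1 → C_0 is given by ∂[p,q] = [q] − [p]. For instance
  ∂[1,3] = [3] − [1].
The 4×6 boundary matrix has rank 3 and Smith normal form diag(1,1,1).

The boundary map ∂_2: C_2 → C_1 sends each 2-simplex [p,q,r] to [q,r] − [p,r] + [p,q]. For instance
  ∂[0,1,2] = [1,2] − [0,2] + [0,1],
  ∂[1,2,3] = [2,3] − [1,3] + [1,2].
The resulting 6×4 matrix has rank 3, and its Smith normal form has invariant factors (1,1,1).

Reading off H_k = ker ∂_k / im ∂_{k+1}:

  H_0: rank C_0 − rank ∂_1 = 4 − 3 = 1, and the invariant factors of ∂_1 are all 1, so H_0 ≅ Z.
  H_1: rank ker ∂_1 − rank ∂_2 = (6 − 3) − 3 = 0, and the invariant factors of ∂_2 are all 1, so H_1 ≅ 0.
  H_2: rank ker ∂_2 − rank ∂_3 = (4 − 3) − 0 = 1, and there is no ∂_3, so H_2 ≅ Z.

As a check, the Euler characteristic is 4 − 6 + 4 = 2, which agrees with 1 − 0 + 1 = 2.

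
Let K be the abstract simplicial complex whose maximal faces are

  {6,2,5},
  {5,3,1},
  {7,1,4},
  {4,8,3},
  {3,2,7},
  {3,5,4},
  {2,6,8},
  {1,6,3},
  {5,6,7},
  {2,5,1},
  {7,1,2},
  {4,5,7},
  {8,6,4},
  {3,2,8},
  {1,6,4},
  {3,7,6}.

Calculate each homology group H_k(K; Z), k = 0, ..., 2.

Fix the vertex order 1 < 2 < 3 < 4 < 5 < 6 < 7 < 8 and write every simplex with vertices in increasing order. Then dim K = 2 and the simplices of K are:

  0-simplices (8): [1], [2], [3], [4], [5], [6], [7], [8]
  1-simplices (24): (24 of them)
  2-simplices (16): [1,2,5], [1,2,7], [1,3,5], [1,3,6], [1,4,6], [1,4,7], [2,3,7], [2,3,8], [2,5,6], [2,6,8], [3,4,5], [3,4,8], [3,6,7], [4,5,7], [4,6,8], [5,6,7]

giving chain groups C_0 ≅ Z^8, C_1 ≅ Z^24, C_2 ≅ Z^16.

Boundary ∂_1: C_1 → C_0 is given by ∂[p,q] = [q] − [p].
This gives a 8×24 integer matrix of rank 7; reducing to Smith normal form yields diagonal entries (1,1,1,1,1,1,1).

Boundary ∂_2: C_2 → C_1 maps a triangle to the signed sum of its edges. For instance
  ∂[1,2,5] = [2,5] − [1,5] + [1,2],
  ∂[1,2,7] = [2,7] − [1,7] + [1,2].
The 24×16 boundary matrix has rank 15 and Smith normal form diag(1,1,1,1,1,1,1,1,1,1,1,1,1,1,1).

Now H_k = ker ∂_k / im ∂_{k+1}, so:

  H_0: rank C_0 − rank ∂_1 = 8 − 7 = 1, and the invariant factors of ∂_1 are all 1, so H_0 = Z.
  H_1: rank ker ∂_1 − rank ∂_2 = (24 − 7) − 15 = 2, and the invariant factors of ∂_2 are all 1, so H_1 = Z^2.
  H_2: rank ker ∂_2 − rank ∂_3 = (16 − 15) − 0 = 1, and there is no ∂_3, so H_2 = Z.

H_0 ≅ Z,  H_1 ≅ Z^2,  H_2 ≅ Z.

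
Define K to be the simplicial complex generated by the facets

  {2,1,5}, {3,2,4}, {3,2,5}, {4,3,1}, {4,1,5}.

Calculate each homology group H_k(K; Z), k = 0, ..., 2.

H_0 ≅ Z,  H_1 ≅ Z,  H_2 = 0.

Order the vertices as 1 < 2 < 3 < 4 < 5. Listing each simplex with vertices in this order, K has dimension 2 with simplices:

  0-simplices (5): [1], [2], [3], [4], [5]
  1-simplices (10): [1,2], [1,3], [1,4], [1,5], [2,3], [2,4], [2,5], [3,4], [3,5], [4,5]
  2-simplices (5): [1,2,5], [1,3,4], [1,4,5], [2,3,4], [2,3,5]

so the chain groups are C_0 ≅ Z^5, C_1 ≅ Z^10, C_2 ≅ Z^5.

The boundary map ∂_1: C_1 → C_0 maps an edge to its endpoints' difference, ∂[p,q] = q − p.
As a 5×10 matrix over Z this has rank 4, with invariant factors (1,1,1,1).

Boundary ∂_2: C_2 → C_1 acts by ∂[p,q,r] = [q,r] − [p,r] + [p,q]. For instance
  ∂[1,2,5] = [2,5] − [1,5] + [1,2],
  ∂[1,4,5] = [4,5] − [1,5] + [1,4].
The 10×5 boundary matrix has rank 5 and Smith normal form diag(1,1,1,1,1).

From H_k ≅ ker(∂_k) / im(∂_{k+1}) we obtain:

  H_0: rank C_0 − rank ∂_1 = 5 − 4 = 1, and the invariant factors of ∂_1 are all 1, so H_0 ≅ Z.
  H_1: rank ker ∂_1 − rank ∂_2 = (10 − 4) − 5 = 1, and the invariant factors of ∂_2 are all 1, so H_1 ≅ Z.
  H_2: rank ker ∂_2 − rank ∂_3 = (5 − 5) − 0 = 0, and there is no ∂_3, so H_2 ≅ 0.

(K is a triangulation of the Möbius band.)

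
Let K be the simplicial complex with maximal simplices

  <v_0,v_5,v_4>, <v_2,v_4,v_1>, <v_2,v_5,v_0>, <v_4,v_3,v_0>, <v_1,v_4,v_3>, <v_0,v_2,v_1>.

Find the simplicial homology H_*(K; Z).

H_0 ≅ Z,  H_1 ≅ Z,  H_2 = 0.

K has 6 vertices, 12 edges, 6 triangles.
rank ∂_0 = 0, rank ∂_1 = 5 ⇒ b_0 = 6 − 0 − 5 = 1; all invariant factors of ∂_1 are 1 so no torsion. So H_0 = Z.
rank ∂_1 = 5, rank ∂_2 = 6 ⇒ b_1 = 12 − 5 − 6 = 1; all invariant factors of ∂_2 are 1 so no torsion. So H_1 = Z.
rank ∂_2 = 6, rank ∂_3 = 0 ⇒ b_2 = 6 − 6 − 0 = 0. So H_2 = 0.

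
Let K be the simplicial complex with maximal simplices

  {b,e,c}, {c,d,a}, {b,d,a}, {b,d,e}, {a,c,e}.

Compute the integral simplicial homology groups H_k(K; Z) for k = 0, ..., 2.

H_0 ≅ Z,  H_1 ≅ Z,  H_2 = 0.

K has 5 vertices, 10 edges, 5 triangles.
rank ∂_0 = 0, rank ∂_1 = 4 ⇒ b_0 = 5 − 0 − 4 = 1; all invariant factors of ∂_1 are 1 so no torsion. So H_0 ≅ Z.
rank ∂_1 = 4, rank ∂_2 = 5 ⇒ b_1 = 10 − 4 − 5 = 1; all invariant factors of ∂_2 are 1 so no torsion. So H_1 ≅ Z.
rank ∂_2 = 5, rank ∂_3 = 0 ⇒ b_2 = 5 − 5 − 0 = 0. So H_2 ≅ 0.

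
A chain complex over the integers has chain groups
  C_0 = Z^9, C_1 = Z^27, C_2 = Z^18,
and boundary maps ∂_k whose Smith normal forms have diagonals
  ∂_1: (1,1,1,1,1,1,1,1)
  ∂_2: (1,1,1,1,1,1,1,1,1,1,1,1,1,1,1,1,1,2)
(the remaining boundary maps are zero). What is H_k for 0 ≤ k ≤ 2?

H_0 ≅ Z,  H_1 ≅ Z ⊕ Z_2,  H_2 = 0.

H_0: b_0 = 9 − 0 − 8 = 1; torsion from ∂_1 factors > 1: none. So H_0 ≅ Z.
H_1: b_1 = 27 − 8 − 18 = 1; torsion from ∂_2 factors > 1: [2]. So H_1 ≅ Z ⊕ Z_2.
H_2: b_2 = 18 − 18 − 0 = 0; torsion from ∂_3 factors > 1: none. So H_2 ≅ 0.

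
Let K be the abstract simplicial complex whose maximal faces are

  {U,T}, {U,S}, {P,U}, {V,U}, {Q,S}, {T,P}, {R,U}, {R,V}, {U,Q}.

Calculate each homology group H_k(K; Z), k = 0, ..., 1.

Order the vertices as P < Q < R < S < T < U < V. Listing each simplex with vertices in this order, K has dimension 1 with simplices:

  0-simplices (7): P, Q, R, S, T, U, V
  1-simplices (9): PT, PU, QS, QU, RU, RV, SU, TU, UV

Hence C_0 ≅ Z^7, C_1 ≅ Z^9.

∂_1: C_1 → C_0 sends each edge [p,q] (with p < q) to q − p. For instance
  ∂UV = V − U.
The resulting 7×9 matrix has rank 6, and its Smith normal form has invariant factors (1,1,1,1,1,1).

Computing H_k = (kernel of ∂_k) / (image of ∂_{k+1}):

  H_0: rank C_0 − rank ∂_1 = 7 − 6 = 1, and the invariant factors of ∂_1 are all 1, so H_0 ≅ Z.
  H_1: rank ker ∂_1 − rank ∂_2 = (9 − 6) − 0 = 3, and there is no ∂_2, so H_1 ≅ Z^3.

As a check, the Euler characteristic is 7 − 9 = -2, which agrees with 1 − 3 = -2.
(K is a triangulation of a wedge of 3 circles.)

H_0 = Z,  H_1 = Z^3.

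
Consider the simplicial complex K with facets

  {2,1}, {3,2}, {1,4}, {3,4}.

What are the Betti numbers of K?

b_0 = 1, b_1 = 1.

We work with the vertex ordering 1 < 2 < 3 < 4. The simplices of K, each written with vertices in increasing order, are:

  0-simplices (4): [1], [2], [3], [4]
  1-simplices (4): [1,2], [1,4], [2,3], [3,4]

so the chain groups are C_0 ≅ Z^4, C_1 ≅ Z^4.

∂_1: C_1 → C_0 sends each edge [p,q] (with p < q) to q − p. For instance
  ∂[1,4] = [4] − [1].
This gives a 4×4 integer matrix of rank 3; reducing to Smith normal form yields diagonal entries (1,1,1).

From H_k ≅ ker(∂_k) / im(∂_{k+1}) we obtain:

  H_0: rank C_0 − rank ∂_1 = 4 − 3 = 1, and the invariant factors of ∂_1 are all 1, so H_0 ≅ Z.
  H_1: rank ker ∂_1 − rank ∂_2 = (4 − 3) − 0 = 1, and there is no ∂_2, so H_1 ≅ Z.

(K is a triangulation of the circle S^1.)

Hence the Betti numbers are b_0 = 1, b_1 = 1.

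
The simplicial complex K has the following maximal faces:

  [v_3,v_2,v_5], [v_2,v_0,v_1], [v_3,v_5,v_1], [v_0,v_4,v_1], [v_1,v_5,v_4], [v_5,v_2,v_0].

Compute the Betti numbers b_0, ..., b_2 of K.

b_0 = 1, b_1 = 1, b_2 = 0.

Fix the vertex order v_0 < v_1 < v_2 < v_3 < v_4 < v_5 and write every simplex with vertices in increasing order. Then dim K = 2 and the simplices of K are:

  0-simplices (6): [v_0], [v_1], [v_2], [v_3], [v_4], [v_5]
  1-simplices (12): [v_0,v_1], [v_0,v_2], [v_0,v_4], [v_0,v_5], [v_1,v_2], [v_1,v_3], [v_1,v_4], [v_1,v_5], [v_2,v_3], [v_2,v_5], [v_3,v_5], [v_4,v_5]
  2-simplices (6): [v_0,v_1,v_2], [v_0,v_1,v_4], [v_0,v_2,v_5], [v_1,v_3,v_5], [v_1,v_4,v_5], [v_2,v_3,v_5]

giving chain groups C_0 ≅ Z^6, C_1 ≅ Z^12, C_2 ≅ Z^6.

The boundary map ∂_1: C_1 → C_0 is given by ∂[p,q] = [q] − [p]. For instance
  ∂[v_0,v_5] = [v_5] − [v_0].
The resulting 6×12 matrix has rank 5, and its Smith normal form has invariant factors (1,1,1,1,1).

∂_2: C_2 → C_1 maps a triangle to the signed sum of its edges. For instance
  ∂[v_0,v_2,v_5] = [v_2,v_5] − [v_0,v_5] + [v_0,v_2],
  ∂[v_2,v_3,v_5] = [v_3,v_5] − [v_2,v_5] + [v_2,v_3].
This gives a 12×6 integer matrix of rank 6; reducing to Smith normal form yields diagonal entries (1,1,1,1,1,1).

Computing H_k = (kernel of ∂_k) / (image of ∂_{k+1}):

  H_0: rank C_0 − rank ∂_1 = 6 − 5 = 1, and the invariant factors of ∂_1 are all 1, so H_0 = Z.
  H_1: rank ker ∂_1 − rank ∂_2 = (12 − 5) − 6 = 1, and the invariant factors of ∂_2 are all 1, so H_1 = Z.
  H_2: rank ker ∂_2 − rank ∂_3 = (6 − 6) − 0 = 0, and there is no ∂_3, so H_2 = 0.

Hence the Betti numbers are b_0 = 1, b_1 = 1, b_2 = 0.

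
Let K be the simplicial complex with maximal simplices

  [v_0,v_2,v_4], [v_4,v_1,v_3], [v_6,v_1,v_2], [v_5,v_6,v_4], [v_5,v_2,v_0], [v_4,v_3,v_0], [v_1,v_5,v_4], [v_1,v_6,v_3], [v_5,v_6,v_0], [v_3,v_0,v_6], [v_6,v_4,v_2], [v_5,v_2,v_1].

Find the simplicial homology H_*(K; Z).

Order the vertices as v_0 < v_1 < v_2 < v_3 < v_4 < v_5 < v_6. Listing each simplex with vertices in this order, K has dimension 2 with simplices:

  0-simplices (7): [v_0], [v_1], [v_2], [v_3], [v_4], [v_5], [v_6]
  1-simplices (18): (18 of them)
  2-simplices (12): (12 of them)

so the chain groups are C_0 ≅ Z^7, C_1 ≅ Z^18, C_2 ≅ Z^12.

∂_1: C_1 → C_0 sends each edge [p,q] (with p < q) to q − p.
The 7×18 boundary matrix has rank 6 and Smith normal form diag(1,1,1,1,1,1).

Boundary ∂_2: C_2 → C_1 acts by ∂[p,q,r] = [q,r] − [p,r] + [p,q]. For instance
  ∂[v_0,v_3,v_6] = [v_3,v_6] − [v_0,v_6] + [v_0,v_3],
  ∂[v_0,v_5,v_6] = [v_5,v_6] − [v_0,v_6] + [v_0,v_5].
This gives a 18×12 integer matrix of rank 12; reducing to Smith normal form yields diagonal entries (1,1,1,1,1,1,1,1,1,1,1,2).

Computing H_k = (kernel of ∂_k) / (image of ∂_{k+1}):

  H_0: rank C_0 − rank ∂_1 = 7 − 6 = 1, and the invariant factors of ∂_1 are all 1, so H_0 = Z.
  H_1: rank ker ∂_1 − rank ∂_2 = (18 − 6) − 12 = 0, and ∂_2 has invariant factor 2 > 1, so H_1 = Z/2Z.
  H_2: rank ker ∂_2 − rank ∂_3 = (12 − 12) − 0 = 0, and there is no ∂_3, so H_2 = 0.

(K is a triangulation of the real projective plane RP^2.)

H_0 = Z,  H_1 = Z/2Z,  H_2 = 0.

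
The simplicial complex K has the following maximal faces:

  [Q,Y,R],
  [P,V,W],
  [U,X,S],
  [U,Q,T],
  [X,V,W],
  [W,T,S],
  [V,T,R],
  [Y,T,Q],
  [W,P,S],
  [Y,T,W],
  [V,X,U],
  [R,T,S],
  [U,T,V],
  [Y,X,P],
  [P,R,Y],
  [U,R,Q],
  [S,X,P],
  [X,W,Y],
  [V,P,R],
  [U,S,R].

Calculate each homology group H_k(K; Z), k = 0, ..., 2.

H_0 = Z,  H_1 = Z ⊕ Z/2,  H_2 = 0.

Take the total order P < Q < R < S < T < U < V < W < X < Y on the vertex set. Then K (dimension 2) consists of the simplices:

  0-simplices (10): P, Q, R, S, T, U, V, W, X, Y
  1-simplices (30): PR, PS, PV, PW, PX, PY, QR, QT, QU, QY, RS, RT, RU, RV, RY, ST, SU, SW, SX, TU, TV, TW, TY, UV, UX, VW, VX, WX, WY, XY
  2-simplices (20): PRV, PRY, PSW, PSX, PVW, PXY, QRU, QRY, QTU, QTY, RST, RSU, RTV, STW, SUX, TUV, TWY, UVX, VWX, WXY

so the chain groups are C_0 ≅ Z^10, C_1 ≅ Z^30, C_2 ≅ Z^20.

Boundary ∂_1: C_1 → C_0 sends each edge [p,q] (with p < q) to q − p.
The resulting 10×30 matrix has rank 9, and its Smith normal form has invariant factors (1,1,1,1,1,1,1,1,1).

The boundary map ∂_2: C_2 → C_1 sends each 2-simplex [p,q,r] to [q,r] − [p,r] + [p,q]. For instance
  ∂STW = TW − SW + ST,
  ∂PRY = RY − PY + PR.
This gives a 30×20 integer matrix of rank 20; reducing to Smith normal form yields diagonal entries (1,1,1,1,1,1,1,1,1,1,1,1,1,1,1,1,1,1,1,2).

Reading off H_k = ker ∂_k / im ∂_{k+1}:

  H_0: rank C_0 − rank ∂_1 = 10 − 9 = 1, and the invariant factors of ∂_1 are all 1, so H_0 ≅ Z.
  H_1: rank ker ∂_1 − rank ∂_2 = (30 − 9) − 20 = 1, and ∂_2 has invariant factor 2 > 1, so H_1 ≅ Z ⊕ Z/2.
  H_2: rank ker ∂_2 − rank ∂_3 = (20 − 20) − 0 = 0, and there is no ∂_3, so H_2 ≅ 0.

(K is a triangulation of the Klein bottle.)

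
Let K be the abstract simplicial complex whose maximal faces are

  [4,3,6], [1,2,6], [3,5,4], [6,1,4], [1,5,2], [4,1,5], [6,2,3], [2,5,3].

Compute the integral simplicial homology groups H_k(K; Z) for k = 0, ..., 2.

Take the total order 1 < 2 < 3 < 4 < 5 < 6 on the vertex set. Then K (dimension 2) consists of the simplices:

  0-simplices (6): [1], [2], [3], [4], [5], [6]
  1-simplices (12): [1,2], [1,4], [1,5], [1,6], [2,3], [2,5], [2,6], [3,4], [3,5], [3,6], [4,5], [4,6]
  2-simplices (8): [1,2,5], [1,2,6], [1,4,5], [1,4,6], [2,3,5], [2,3,6], [3,4,5], [3,4,6]

giving chain groups C_0 ≅ Z^6, C_1 ≅ Z^12, C_2 ≅ Z^8.

The boundary map ∂_1: C_1 → C_0 is given by ∂[p,q] = [q] − [p]. For instance
  ∂[2,5] = [5] − [2].
As a 6×12 matrix over Z this has rank 5, with invariant factors (1,1,1,1,1).

∂_2: C_2 → C_1 maps a triangle to the signed sum of its edges. For instance
  ∂[2,3,6] = [3,6] − [2,6] + [2,3],
  ∂[1,2,5] = [2,5] − [1,5] + [1,2].
The 12×8 boundary matrix has rank 7 and Smith normal form diag(1,1,1,1,1,1,1).

Reading off H_k = ker ∂_k / im ∂_{k+1}:

  H_0: rank C_0 − rank ∂_1 = 6 − 5 = 1, and the invariant factors of ∂_1 are all 1, so H_0 = Z.
  H_1: rank ker ∂_1 − rank ∂_2 = (12 − 5) − 7 = 0, and the invariant factors of ∂_2 are all 1, so H_1 = 0.
  H_2: rank ker ∂_2 − rank ∂_3 = (8 − 7) − 0 = 1, and there is no ∂_3, so H_2 = Z.

(K is a triangulation of the 2-sphere S^2.)

H_0 = Z,  H_1 = 0,  H_2 = Z.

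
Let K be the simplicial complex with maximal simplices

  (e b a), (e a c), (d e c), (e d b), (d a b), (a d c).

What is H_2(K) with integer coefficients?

Fix the vertex order a < b < c < d < e and write every simplex with vertices in increasing order. Then dim K = 2 and the simplices of K are:

  0-simplices (5): a, b, c, d, e
  1-simplices (9): ab, ac, ad, ae, bd, be, cd, ce, de
  2-simplices (6): abd, abe, acd, ace, bde, cde

so the chain groups are C_0 ≅ Z^5, C_1 ≅ Z^9, C_2 ≅ Z^6.

Boundary ∂_1: C_1 → C_0 sends each edge [p,q] (with p < q) to q − p. For instance
  ∂cd = d − c.
The resulting 5×9 matrix has rank 4, and its Smith normal form has invariant factors (1,1,1,1).

Boundary ∂_2: C_2 → C_1 acts by ∂[p,q,r] = [q,r] − [p,r] + [p,q]. For instance
  ∂bde = de − be + bd,
  ∂cde = de − ce + cd.
This gives a 9×6 integer matrix of rank 5; reducing to Smith normal form yields diagonal entries (1,1,1,1,1).

From H_k ≅ ker(∂_k) / im(∂_{k+1}) we obtain:

  H_2: rank ker ∂_2 − rank ∂_3 = (6 − 5) − 0 = 1, and there is no ∂_3, so H_2 ≅ Z.

H_2 = Z.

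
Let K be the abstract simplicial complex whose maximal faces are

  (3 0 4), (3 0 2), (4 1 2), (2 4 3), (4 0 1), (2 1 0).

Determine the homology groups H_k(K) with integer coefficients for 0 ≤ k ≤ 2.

We work with the vertex ordering 0 < 1 < 2 < 3 < 4. The simplices of K, each written with vertices in increasing order, are:

  0-simplices (5): [0], [1], [2], [3], [4]
  1-simplices (9): [0,1], [0,2], [0,3], [0,4], [1,2], [1,4], [2,3], [2,4], [3,4]
  2-simplices (6): [0,1,2], [0,1,4], [0,2,3], [0,3,4], [1,2,4], [2,3,4]

giving chain groups C_0 ≅ Z^5, C_1 ≅ Z^9, C_2 ≅ Z^6.

∂_1: C_1 → C_0 maps an edge to its endpoints' difference, ∂[p,q] = q − p. For instance
  ∂[3,4] = [4] − [3].
This gives a 5×9 integer matrix of rank 4; reducing to Smith normal form yields diagonal entries (1,1,1,1).

The boundary map ∂_2: C_2 → C_1 acts by ∂[p,q,r] = [q,r] − [p,r] + [p,q]. For instance
  ∂[2,3,4] = [3,4] − [2,4] + [2,3],
  ∂[0,3,4] = [3,4] − [0,4] + [0,3].
As a 9×6 matrix over Z this has rank 5, with invariant factors (1,1,1,1,1).

Reading off H_k = ker ∂_k / im ∂_{k+1}:

  H_0: rank C_0 − rank ∂_1 = 5 − 4 = 1, and the invariant factors of ∂_1 are all 1, so H_0 = Z.
  H_1: rank ker ∂_1 − rank ∂_2 = (9 − 4) − 5 = 0, and the invariant factors of ∂_2 are all 1, so H_1 = 0.
  H_2: rank ker ∂_2 − rank ∂_3 = (6 − 5) − 0 = 1, and there is no ∂_3, so H_2 = Z.

H_0 = Z,  H_1 = 0,  H_2 = Z.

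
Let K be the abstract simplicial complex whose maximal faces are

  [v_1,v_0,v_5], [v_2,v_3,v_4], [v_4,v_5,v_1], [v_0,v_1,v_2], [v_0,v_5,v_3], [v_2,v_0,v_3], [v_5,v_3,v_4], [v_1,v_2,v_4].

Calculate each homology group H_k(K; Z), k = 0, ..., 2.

Order the vertices as v_0 < v_1 < v_2 < v_3 < v_4 < v_5. Listing each simplex with vertices in this order, K has dimension 2 with simplices:

  0-simplices (6): [v_0], [v_1], [v_2], [v_3], [v_4], [v_5]
  1-simplices (12): [v_0,v_1], [v_0,v_2], [v_0,v_3], [v_0,v_5], [v_1,v_2], [v_1,v_4], [v_1,v_5], [v_2,v_3], [v_2,v_4], [v_3,v_4], [v_3,v_5], [v_4,v_5]
  2-simplices (8): [v_0,v_1,v_2], [v_0,v_1,v_5], [v_0,v_2,v_3], [v_0,v_3,v_5], [v_1,v_2,v_4], [v_1,v_4,v_5], [v_2,v_3,v_4], [v_3,v_4,v_5]

so the chain groups are C_0 ≅ Z^6, C_1 ≅ Z^12, C_2 ≅ Z^8.

∂_1: C_1 → C_0 sends each edge [p,q] (with p < q) to q − p. For instance
  ∂[v_0,v_3] = [v_3] − [v_0].
As a 6×12 matrix over Z this has rank 5, with invariant factors (1,1,1,1,1).

The boundary map ∂_2: C_2 → C_1 acts by ∂[p,q,r] = [q,r] − [p,r] + [p,q]. For instance
  ∂[v_3,v_4,v_5] = [v_4,v_5] − [v_3,v_5] + [v_3,v_4],
  ∂[v_0,v_3,v_5] = [v_3,v_5] − [v_0,v_5] + [v_0,v_3].
As a 12×8 matrix over Z this has rank 7, with invariant factors (1,1,1,1,1,1,1).

From H_k ≅ ker(∂_k) / im(∂_{k+1}) we obtain:

  H_0: rank C_0 − rank ∂_1 = 6 − 5 = 1, and the invariant factors of ∂_1 are all 1, so H_0 = Z.
  H_1: rank ker ∂_1 − rank ∂_2 = (12 − 5) − 7 = 0, and the invariant factors of ∂_2 are all 1, so H_1 = 0.
  H_2: rank ker ∂_2 − rank ∂_3 = (8 − 7) − 0 = 1, and there is no ∂_3, so H_2 = Z.

As a check, the Euler characteristic is 6 − 12 + 8 = 2, which agrees with 1 − 0 + 1 = 2.

H_0 ≅ Z,  H_1 = 0,  H_2 ≅ Z.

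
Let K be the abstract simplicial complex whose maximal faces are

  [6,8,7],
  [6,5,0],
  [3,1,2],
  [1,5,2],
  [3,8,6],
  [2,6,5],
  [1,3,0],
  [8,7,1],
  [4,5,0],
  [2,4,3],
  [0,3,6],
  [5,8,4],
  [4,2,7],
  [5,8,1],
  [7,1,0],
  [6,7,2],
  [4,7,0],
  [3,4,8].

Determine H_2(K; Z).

We work with the vertex ordering 0 < 1 < 2 < 3 < 4 < 5 < 6 < 7 < 8. The simplices of K, each written with vertices in increasing order, are:

  0-simplices (9): [0], [1], [2], [3], [4], [5], [6], [7], [8]
  1-simplices (27): (27 of them)
  2-simplices (18): [0,1,3], [0,1,7], [0,3,6], [0,4,5], [0,4,7], [0,5,6], [1,2,3], [1,2,5], [1,5,8], [1,7,8], [2,3,4], [2,4,7], [2,5,6], [2,6,7], [3,4,8], [3,6,8], [4,5,8], [6,7,8]

Hence C_0 ≅ Z^9, C_1 ≅ Z^27, C_2 ≅ Z^18.

∂_1: C_1 → C_0 sends each edge [p,q] (with p < q) to q − p.
This gives a 9×27 integer matrix of rank 8; reducing to Smith normal form yields diagonal entries (1,1,1,1,1,1,1,1).

The boundary map ∂_2: C_2 → C_1 maps a triangle to the signed sum of its edges. For instance
  ∂[2,6,7] = [6,7] − [2,7] + [2,6],
  ∂[1,2,3] = [2,3] − [1,3] + [1,2].
This gives a 27×18 integer matrix of rank 17; reducing to Smith normal form yields diagonal entries (1,1,1,1,1,1,1,1,1,1,1,1,1,1,1,1,1).

Computing H_k = (kernel of ∂_k) / (image of ∂_{k+1}):

  H_2: rank ker ∂_2 − rank ∂_3 = (18 − 17) − 0 = 1, and there is no ∂_3, so H_2 = Z.

H_2 = Z.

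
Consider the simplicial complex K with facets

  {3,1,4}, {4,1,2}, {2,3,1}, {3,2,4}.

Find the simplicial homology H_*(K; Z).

Take the total order 1 < 2 < 3 < 4 on the vertex set. Then K (dimension 2) consists of the simplices:

  0-simplices (4): [1], [2], [3], [4]
  1-simplices (6): [1,2], [1,3], [1,4], [2,3], [2,4], [3,4]
  2-simplices (4): [1,2,3], [1,2,4], [1,3,4], [2,3,4]

Hence C_0 ≅ Z^4, C_1 ≅ Z^6, C_2 ≅ Z^4.

∂_1: C_1 → C_0 maps an edge to its endpoints' difference, ∂[p,q] = q − p. For instance
  ∂[1,4] = [4] − [1].
This gives a 4×6 integer matrix of rank 3; reducing to Smith normal form yields diagonal entries (1,1,1).

∂_2: C_2 → C_1 sends each 2-simplex [p,q,r] to [q,r] − [p,r] + [p,q]. For instance
  ∂[1,2,3] = [2,3] − [1,3] + [1,2],
  ∂[2,3,4] = [3,4] − [2,4] + [2,3].
The resulting 6×4 matrix has rank 3, and its Smith normal form has invariant factors (1,1,1).

Now H_k = ker ∂_k / im ∂_{k+1}, so:

  H_0: rank C_0 − rank ∂_1 = 4 − 3 = 1, and the invariant factors of ∂_1 are all 1, so H_0 = Z.
  H_1: rank ker ∂_1 − rank ∂_2 = (6 − 3) − 3 = 0, and the invariant factors of ∂_2 are all 1, so H_1 = 0.
  H_2: rank ker ∂_2 − rank ∂_3 = (4 − 3) − 0 = 1, and there is no ∂_3, so H_2 = Z.

(K is a triangulation of the 2-sphere S^2.)

H_0 = Z,  H_1 = 0,  H_2 = Z.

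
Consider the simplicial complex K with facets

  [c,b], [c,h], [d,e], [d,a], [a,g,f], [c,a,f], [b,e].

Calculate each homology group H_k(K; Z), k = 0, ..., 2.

H_0 = Z,  H_1 = Z,  H_2 = 0.

Fix the vertex order a < b < c < d < e < f < g < h and write every simplex with vertices in increasing order. Then dim K = 2 and the simplices of K are:

  0-simplices (8): a, b, c, d, e, f, g, h
  1-simplices (10): ac, ad, af, ag, bc, be, cf, ch, de, fg
  2-simplices (2): acf, afg

Hence C_0 ≅ Z^8, C_1 ≅ Z^10, C_2 ≅ Z^2.

Boundary ∂_1: C_1 → C_0 maps an edge to its endpoints' difference, ∂[p,q] = q − p. For instance
  ∂af = f − a.
This gives a 8×10 integer matrix of rank 7; reducing to Smith normal form yields diagonal entries (1,1,1,1,1,1,1).

∂_2: C_2 → C_1 sends each 2-simplex [p,q,r] to [q,r] − [p,r] + [p,q]. For instance
  ∂acf = cf − af + ac,
  ∂afg = fg − ag + af.
The 10×2 boundary matrix has rank 2 and Smith normal form diag(1,1).

Now H_k = ker ∂_k / im ∂_{k+1}, so:

  H_0: rank C_0 − rank ∂_1 = 8 − 7 = 1, and the invariant factors of ∂_1 are all 1, so H_0 = Z.
  H_1: rank ker ∂_1 − rank ∂_2 = (10 − 7) − 2 = 1, and the invariant factors of ∂_2 are all 1, so H_1 = Z.
  H_2: rank ker ∂_2 − rank ∂_3 = (2 − 2) − 0 = 0, and there is no ∂_3, so H_2 = 0.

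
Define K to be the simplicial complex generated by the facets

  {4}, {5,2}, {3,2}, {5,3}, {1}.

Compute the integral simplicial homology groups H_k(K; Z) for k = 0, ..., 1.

Fix the vertex order 1 < 2 < 3 < 4 < 5 and write every simplex with vertices in increasing order. Then dim K = 1 and the simplices of K are:

  0-simplices (5): [1], [2], [3], [4], [5]
  1-simplices (3): [2,3], [2,5], [3,5]

giving chain groups C_0 ≅ Z^5, C_1 ≅ Z^3.

The boundary map ∂_1: C_1 → C_0 sends each edge [p,q] (with p < q) to q − p.
The 5×3 boundary matrix has rank 2 and Smith normal form diag(1,1).

Reading off H_k = ker ∂_k / im ∂_{k+1}:

  H_0: rank C_0 − rank ∂_1 = 5 − 2 = 3, and the invariant factors of ∂_1 are all 1, so H_0 ≅ Z^3.
  H_1: rank ker ∂_1 − rank ∂_2 = (3 − 2) − 0 = 1, and there is no ∂_2, so H_1 ≅ Z.

As a check, the Euler characteristic is 5 − 3 = 2, which agrees with 3 − 1 = 2.
(K is a triangulation of the disjoint union of the circle S^1 and a set of 2 points.)

H_0 = Z^3,  H_1 = Z.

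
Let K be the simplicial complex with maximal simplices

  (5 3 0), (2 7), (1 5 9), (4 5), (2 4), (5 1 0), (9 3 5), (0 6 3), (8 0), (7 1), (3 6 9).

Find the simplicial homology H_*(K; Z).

H_0 = Z,  H_1 = Z,  H_2 = 0.

Order the vertices as 0 < 1 < 2 < 3 < 4 < 5 < 6 < 7 < 8 < 9. Listing each simplex with vertices in this order, K has dimension 2 with simplices:

  0-simplices (10): [0], [1], [2], [3], [4], [5], [6], [7], [8], [9]
  1-simplices (16): [0,1], [0,3], [0,5], [0,6], [0,8], [1,5], [1,7], [1,9], [2,4], [2,7], [3,5], [3,6], [3,9], [4,5], [5,9], [6,9]
  2-simplices (6): [0,1,5], [0,3,5], [0,3,6], [1,5,9], [3,5,9], [3,6,9]

giving chain groups C_0 ≅ Z^10, C_1 ≅ Z^16, C_2 ≅ Z^6.

∂_1: C_1 → C_0 maps an edge to its endpoints' difference, ∂[p,q] = q − p. For instance
  ∂[0,5] = [5] − [0].
The resulting 10×16 matrix has rank 9, and its Smith normal form has invariant factors (1,1,1,1,1,1,1,1,1).

∂_2: C_2 → C_1 sends each 2-simplex [p,q,r] to [q,r] − [p,r] + [p,q]. For instance
  ∂[0,3,6] = [3,6] − [0,6] + [0,3],
  ∂[1,5,9] = [5,9] − [1,9] + [1,5].
The 16×6 boundary matrix has rank 6 and Smith normal form diag(1,1,1,1,1,1).

Computing H_k = (kernel of ∂_k) / (image of ∂_{k+1}):

  H_0: rank C_0 − rank ∂_1 = 10 − 9 = 1, and the invariant factors of ∂_1 are all 1, so H_0 = Z.
  H_1: rank ker ∂_1 − rank ∂_2 = (16 − 9) − 6 = 1, and the invariant factors of ∂_2 are all 1, so H_1 = Z.
  H_2: rank ker ∂_2 − rank ∂_3 = (6 − 6) − 0 = 0, and there is no ∂_3, so H_2 = 0.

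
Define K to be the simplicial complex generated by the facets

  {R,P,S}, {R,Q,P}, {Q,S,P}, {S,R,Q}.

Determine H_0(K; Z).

H_0 = Z.

K has 4 vertices, 6 edges, 4 triangles.
rank ∂_0 = 0, rank ∂_1 = 3 ⇒ b_0 = 4 − 0 − 3 = 1; all invariant factors of ∂_1 are 1 so no torsion. So H_0 = Z.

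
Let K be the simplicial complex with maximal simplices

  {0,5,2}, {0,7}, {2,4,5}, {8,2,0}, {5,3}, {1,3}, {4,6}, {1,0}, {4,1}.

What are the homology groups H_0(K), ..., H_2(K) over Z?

H_0 ≅ Z,  H_1 ≅ Z^2,  H_2 = 0.

Take the total order 0 < 1 < 2 < 3 < 4 < 5 < 6 < 7 < 8 on the vertex set. Then K (dimension 2) consists of the simplices:

  0-simplices (9): [0], [1], [2], [3], [4], [5], [6], [7], [8]
  1-simplices (13): [0,1], [0,2], [0,5], [0,7], [0,8], [1,3], [1,4], [2,4], [2,5], [2,8], [3,5], [4,5], [4,6]
  2-simplices (3): [0,2,5], [0,2,8], [2,4,5]

Hence C_0 ≅ Z^9, C_1 ≅ Z^13, C_2 ≅ Z^3.

Boundary ∂_1: C_1 → C_0 is given by ∂[p,q] = [q] − [p].
The resulting 9×13 matrix has rank 8, and its Smith normal form has invariant factors (1,1,1,1,1,1,1,1).

∂_2: C_2 → C_1 sends each 2-simplex [p,q,r] to [q,r] − [p,r] + [p,q]. For instance
  ∂[0,2,5] = [2,5] − [0,5] + [0,2],
  ∂[0,2,8] = [2,8] − [0,8] + [0,2].
This gives a 13×3 integer matrix of rank 3; reducing to Smith normal form yields diagonal entries (1,1,1).

Computing H_k = (kernel of ∂_k) / (image of ∂_{k+1}):

  H_0: rank C_0 − rank ∂_1 = 9 − 8 = 1, and the invariant factors of ∂_1 are all 1, so H_0 = Z.
  H_1: rank ker ∂_1 − rank ∂_2 = (13 − 8) − 3 = 2, and the invariant factors of ∂_2 are all 1, so H_1 = Z^2.
  H_2: rank ker ∂_2 − rank ∂_3 = (3 − 3) − 0 = 0, and there is no ∂_3, so H_2 = 0.

As a check, the Euler characteristic is 9 − 13 + 3 = -1, which agrees with 1 − 2 + 0 = -1.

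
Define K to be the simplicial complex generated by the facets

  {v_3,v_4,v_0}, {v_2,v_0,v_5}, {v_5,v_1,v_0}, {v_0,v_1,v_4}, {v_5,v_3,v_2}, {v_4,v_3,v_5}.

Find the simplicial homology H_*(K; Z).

H_0 ≅ Z,  H_1 ≅ Z,  H_2 = 0.

Fix the vertex order v_0 < v_1 < v_2 < v_3 < v_4 < v_5 and write every simplex with vertices in increasing order. Then dim K = 2 and the simplices of K are:

  0-simplices (6): [v_0], [v_1], [v_2], [v_3], [v_4], [v_5]
  1-simplices (12): [v_0,v_1], [v_0,v_2], [v_0,v_3], [v_0,v_4], [v_0,v_5], [v_1,v_4], [v_1,v_5], [v_2,v_3], [v_2,v_5], [v_3,v_4], [v_3,v_5], [v_4,v_5]
  2-simplices (6): [v_0,v_1,v_4], [v_0,v_1,v_5], [v_0,v_2,v_5], [v_0,v_3,v_4], [v_2,v_3,v_5], [v_3,v_4,v_5]

giving chain groups C_0 ≅ Z^6, C_1 ≅ Z^12, C_2 ≅ Z^6.

∂_1: C_1 → C_0 maps an edge to its endpoints' difference, ∂[p,q] = q − p.
As a 6×12 matrix over Z this has rank 5, with invariant factors (1,1,1,1,1).

Boundary ∂_2: C_2 → C_1 sends each 2-simplex [p,q,r] to [q,r] − [p,r] + [p,q]. For instance
  ∂[v_3,v_4,v_5] = [v_4,v_5] − [v_3,v_5] + [v_3,v_4],
  ∂[v_0,v_2,v_5] = [v_2,v_5] − [v_0,v_5] + [v_0,v_2].
As a 12×6 matrix over Z this has rank 6, with invariant factors (1,1,1,1,1,1).

Computing H_k = (kernel of ∂_k) / (image of ∂_{k+1}):

  H_0: rank C_0 − rank ∂_1 = 6 − 5 = 1, and the invariant factors of ∂_1 are all 1, so H_0 = Z.
  H_1: rank ker ∂_1 − rank ∂_2 = (12 − 5) − 6 = 1, and the invariant factors of ∂_2 are all 1, so H_1 = Z.
  H_2: rank ker ∂_2 − rank ∂_3 = (6 − 6) − 0 = 0, and there is no ∂_3, so H_2 = 0.

As a check, the Euler characteristic is 6 − 12 + 6 = 0, which agrees with 1 − 1 + 0 = 0.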